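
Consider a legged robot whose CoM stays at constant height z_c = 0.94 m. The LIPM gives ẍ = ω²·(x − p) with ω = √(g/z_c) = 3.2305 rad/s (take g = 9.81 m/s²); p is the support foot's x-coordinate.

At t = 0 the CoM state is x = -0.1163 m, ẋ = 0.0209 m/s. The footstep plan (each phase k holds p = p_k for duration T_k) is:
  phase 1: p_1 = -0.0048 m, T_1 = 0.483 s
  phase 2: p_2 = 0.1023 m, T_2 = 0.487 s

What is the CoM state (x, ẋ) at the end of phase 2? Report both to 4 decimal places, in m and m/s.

x = -1.3752, ẋ = -4.6846

phase 1: p=-0.0048, T=0.483, ωT=1.560331, cosh=2.485233, sinh=2.275166; start (x,ẋ)=(-0.116300, 0.020900) → end (x,ẋ)=(-0.267184, -0.767575)
phase 2: p=0.1023, T=0.487, ωT=1.573254, cosh=2.514841, sinh=2.307471; start (x,ẋ)=(-0.267184, -0.767575) → end (x,ẋ)=(-1.375155, -4.684569)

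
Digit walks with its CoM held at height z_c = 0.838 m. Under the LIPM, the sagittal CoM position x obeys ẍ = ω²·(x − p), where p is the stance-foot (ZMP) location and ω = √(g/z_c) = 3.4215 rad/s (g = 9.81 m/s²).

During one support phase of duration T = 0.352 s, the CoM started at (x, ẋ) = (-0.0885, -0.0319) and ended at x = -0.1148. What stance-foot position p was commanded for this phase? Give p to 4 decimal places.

p = -0.0736

ωT = 3.4215·0.352 = 1.204368; cosh(ωT) = 1.817266, sinh(ωT) = 1.517385
x(T) = p + (x₀−p)·cosh(ωT) + (ẋ₀/ω)·sinh(ωT) ⇒ p·(1 − cosh) = x(T) − x₀·cosh − (ẋ₀/ω)·sinh
numerator   = -0.1148 − (-0.0885)·1.817266 − (-0.0319/3.4215)·1.517385 = 0.060175
denominator = 1 − 1.817266 = -0.817266
p = 0.060175 / -0.817266 = -0.0736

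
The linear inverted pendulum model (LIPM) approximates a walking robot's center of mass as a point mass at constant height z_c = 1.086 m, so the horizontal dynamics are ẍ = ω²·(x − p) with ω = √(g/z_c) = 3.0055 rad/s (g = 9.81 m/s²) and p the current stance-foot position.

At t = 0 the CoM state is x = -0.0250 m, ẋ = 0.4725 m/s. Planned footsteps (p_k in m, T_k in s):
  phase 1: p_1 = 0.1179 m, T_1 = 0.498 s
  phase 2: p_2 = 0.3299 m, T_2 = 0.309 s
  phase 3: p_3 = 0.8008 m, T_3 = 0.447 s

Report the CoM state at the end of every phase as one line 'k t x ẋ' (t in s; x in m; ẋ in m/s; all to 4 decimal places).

1 0.4980 0.1163 0.1970
2 0.8070 0.0874 -0.3975
3 1.2540 -0.8955 -4.6424

phase 1: p=0.1179, T=0.498, ωT=1.496739, cosh=2.345479, sinh=2.121620; start (x,ẋ)=(-0.025000, 0.472500) → end (x,ẋ)=(0.116275, 0.197033)
phase 2: p=0.3299, T=0.309, ωT=0.928700, cosh=1.463141, sinh=1.068074; start (x,ẋ)=(0.116275, 0.197033) → end (x,ẋ)=(0.087356, -0.397471)
phase 3: p=0.8008, T=0.447, ωT=1.343459, cosh=2.046608, sinh=1.785666; start (x,ẋ)=(0.087356, -0.397471) → end (x,ẋ)=(-0.895490, -4.642392)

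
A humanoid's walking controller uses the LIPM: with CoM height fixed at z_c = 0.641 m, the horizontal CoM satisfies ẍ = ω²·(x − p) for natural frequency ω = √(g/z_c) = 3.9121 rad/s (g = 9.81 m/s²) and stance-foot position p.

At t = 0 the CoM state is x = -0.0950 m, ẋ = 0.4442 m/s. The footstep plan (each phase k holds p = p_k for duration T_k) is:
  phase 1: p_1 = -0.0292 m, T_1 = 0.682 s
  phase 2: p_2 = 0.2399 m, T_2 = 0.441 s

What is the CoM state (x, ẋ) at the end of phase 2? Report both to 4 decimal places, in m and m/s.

phase 1: p=-0.0292, T=0.682, ωT=2.668052, cosh=7.240629, sinh=7.171242; start (x,ẋ)=(-0.095000, 0.444200) → end (x,ẋ)=(0.308626, 1.370294)
phase 2: p=0.2399, T=0.441, ωT=1.725236, cosh=2.895989, sinh=2.717858; start (x,ẋ)=(0.308626, 1.370294) → end (x,ẋ)=(1.390916, 4.699090)

x = 1.3909, ẋ = 4.6991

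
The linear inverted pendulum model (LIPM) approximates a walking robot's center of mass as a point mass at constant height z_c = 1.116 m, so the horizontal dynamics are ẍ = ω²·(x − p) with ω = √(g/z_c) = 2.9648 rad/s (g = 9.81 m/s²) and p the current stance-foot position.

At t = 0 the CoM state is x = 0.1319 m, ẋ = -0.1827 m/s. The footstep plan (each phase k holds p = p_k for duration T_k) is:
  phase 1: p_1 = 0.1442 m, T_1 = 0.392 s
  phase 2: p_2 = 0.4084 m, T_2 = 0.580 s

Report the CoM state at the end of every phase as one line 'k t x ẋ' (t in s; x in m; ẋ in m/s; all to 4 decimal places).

phase 1: p=0.1442, T=0.392, ωT=1.162202, cosh=1.754880, sinh=1.442084; start (x,ẋ)=(0.131900, -0.182700) → end (x,ẋ)=(0.033749, -0.373205)
phase 2: p=0.4084, T=0.580, ωT=1.719584, cosh=2.880673, sinh=2.701533; start (x,ẋ)=(0.033749, -0.373205) → end (x,ẋ)=(-1.010911, -4.075848)

1 0.3920 0.0337 -0.3732
2 0.9720 -1.0109 -4.0758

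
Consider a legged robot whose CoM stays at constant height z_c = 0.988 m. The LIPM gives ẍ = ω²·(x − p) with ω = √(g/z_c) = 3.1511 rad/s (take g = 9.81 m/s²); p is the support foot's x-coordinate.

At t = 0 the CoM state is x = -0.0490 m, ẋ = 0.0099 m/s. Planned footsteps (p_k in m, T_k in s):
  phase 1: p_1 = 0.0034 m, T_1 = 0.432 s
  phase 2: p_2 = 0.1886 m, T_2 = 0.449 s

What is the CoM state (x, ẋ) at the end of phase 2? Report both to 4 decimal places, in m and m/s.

phase 1: p=0.0034, T=0.432, ωT=1.361275, cosh=2.078749, sinh=1.822416; start (x,ẋ)=(-0.049000, 0.009900) → end (x,ẋ)=(-0.099801, -0.280333)
phase 2: p=0.1886, T=0.449, ωT=1.414844, cosh=2.179404, sinh=1.936440; start (x,ẋ)=(-0.099801, -0.280333) → end (x,ẋ)=(-0.612215, -2.370758)

x = -0.6122, ẋ = -2.3708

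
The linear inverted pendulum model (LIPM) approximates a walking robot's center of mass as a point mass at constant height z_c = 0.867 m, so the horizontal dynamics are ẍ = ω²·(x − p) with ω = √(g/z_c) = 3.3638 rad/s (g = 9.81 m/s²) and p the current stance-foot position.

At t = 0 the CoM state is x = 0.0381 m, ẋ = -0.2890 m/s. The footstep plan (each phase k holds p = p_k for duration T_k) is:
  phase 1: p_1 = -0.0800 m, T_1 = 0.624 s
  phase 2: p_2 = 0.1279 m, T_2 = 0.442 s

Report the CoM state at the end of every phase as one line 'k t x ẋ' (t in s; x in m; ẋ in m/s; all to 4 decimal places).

1 0.6240 0.0638 0.3996
2 1.0660 0.2281 0.4762

phase 1: p=-0.0800, T=0.624, ωT=2.099011, cosh=4.140338, sinh=4.017761; start (x,ẋ)=(0.038100, -0.289000) → end (x,ẋ)=(0.063789, 0.399557)
phase 2: p=0.1279, T=0.442, ωT=1.486800, cosh=2.324506, sinh=2.098411; start (x,ẋ)=(0.063789, 0.399557) → end (x,ẋ)=(0.228126, 0.476237)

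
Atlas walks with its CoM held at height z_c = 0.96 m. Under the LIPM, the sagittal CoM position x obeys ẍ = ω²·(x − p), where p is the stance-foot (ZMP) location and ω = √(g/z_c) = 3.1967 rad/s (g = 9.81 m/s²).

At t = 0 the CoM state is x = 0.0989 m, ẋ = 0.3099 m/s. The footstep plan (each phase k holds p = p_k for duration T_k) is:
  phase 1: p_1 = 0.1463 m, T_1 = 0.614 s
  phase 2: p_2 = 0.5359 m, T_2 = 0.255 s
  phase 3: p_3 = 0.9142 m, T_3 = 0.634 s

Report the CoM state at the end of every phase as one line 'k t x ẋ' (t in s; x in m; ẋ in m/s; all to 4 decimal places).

1 0.6140 0.3125 0.5962
2 0.8690 0.4035 0.1567
3 1.5030 -0.8745 -5.4821

phase 1: p=0.1463, T=0.614, ωT=1.962774, cosh=3.629757, sinh=3.489289; start (x,ẋ)=(0.098900, 0.309900) → end (x,ẋ)=(0.312514, 0.596152)
phase 2: p=0.5359, T=0.255, ωT=0.815159, cosh=1.351051, sinh=0.908482; start (x,ẋ)=(0.312514, 0.596152) → end (x,ẋ)=(0.403517, 0.156687)
phase 3: p=0.9142, T=0.634, ωT=2.026708, cosh=3.860415, sinh=3.728646; start (x,ẋ)=(0.403517, 0.156687) → end (x,ẋ)=(-0.874487, -5.482137)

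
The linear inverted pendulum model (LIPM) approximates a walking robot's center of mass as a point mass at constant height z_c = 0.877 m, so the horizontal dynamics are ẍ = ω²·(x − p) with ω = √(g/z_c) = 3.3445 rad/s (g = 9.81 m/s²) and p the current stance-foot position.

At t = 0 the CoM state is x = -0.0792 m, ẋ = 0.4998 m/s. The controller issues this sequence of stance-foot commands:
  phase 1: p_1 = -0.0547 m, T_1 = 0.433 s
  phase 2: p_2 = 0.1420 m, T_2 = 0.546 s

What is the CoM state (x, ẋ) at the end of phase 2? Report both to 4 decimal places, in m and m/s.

phase 1: p=-0.0547, T=0.433, ωT=1.448168, cosh=2.245157, sinh=2.010157; start (x,ẋ)=(-0.079200, 0.499800) → end (x,ẋ)=(0.190690, 0.957417)
phase 2: p=0.1420, T=0.546, ωT=1.826097, cosh=3.185322, sinh=3.024281; start (x,ẋ)=(0.190690, 0.957417) → end (x,ẋ)=(1.162843, 3.542168)

x = 1.1628, ẋ = 3.5422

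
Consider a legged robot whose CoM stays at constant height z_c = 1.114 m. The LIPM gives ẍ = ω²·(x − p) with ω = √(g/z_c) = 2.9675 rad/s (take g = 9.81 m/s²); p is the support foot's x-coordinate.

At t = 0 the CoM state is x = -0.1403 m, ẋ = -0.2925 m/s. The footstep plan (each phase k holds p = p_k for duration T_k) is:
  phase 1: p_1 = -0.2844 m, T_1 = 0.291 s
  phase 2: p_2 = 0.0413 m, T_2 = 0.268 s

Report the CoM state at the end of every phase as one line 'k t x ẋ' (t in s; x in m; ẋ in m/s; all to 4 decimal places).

1 0.2910 -0.1792 0.0084
2 0.5590 -0.2503 -0.5659

phase 1: p=-0.2844, T=0.291, ωT=0.863542, cosh=1.396606, sinh=0.974941; start (x,ẋ)=(-0.140300, -0.292500) → end (x,ẋ)=(-0.179247, 0.008394)
phase 2: p=0.0413, T=0.268, ωT=0.795290, cosh=1.333267, sinh=0.881816; start (x,ẋ)=(-0.179247, 0.008394) → end (x,ẋ)=(-0.250253, -0.565934)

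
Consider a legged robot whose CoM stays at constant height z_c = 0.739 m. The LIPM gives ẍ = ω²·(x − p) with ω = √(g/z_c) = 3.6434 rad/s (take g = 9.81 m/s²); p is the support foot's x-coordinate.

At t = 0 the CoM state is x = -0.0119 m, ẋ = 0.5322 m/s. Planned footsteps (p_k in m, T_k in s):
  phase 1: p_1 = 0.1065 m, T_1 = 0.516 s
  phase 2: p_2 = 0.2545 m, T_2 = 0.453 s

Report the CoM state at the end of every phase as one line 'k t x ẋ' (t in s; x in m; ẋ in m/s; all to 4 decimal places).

phase 1: p=0.1065, T=0.516, ωT=1.879994, cosh=3.353030, sinh=3.200439; start (x,ẋ)=(-0.011900, 0.532200) → end (x,ẋ)=(0.176997, 0.403882)
phase 2: p=0.2545, T=0.453, ωT=1.650460, cosh=2.700669, sinh=2.508708; start (x,ẋ)=(0.176997, 0.403882) → end (x,ẋ)=(0.323287, 0.382355)

1 0.5160 0.1770 0.4039
2 0.9690 0.3233 0.3824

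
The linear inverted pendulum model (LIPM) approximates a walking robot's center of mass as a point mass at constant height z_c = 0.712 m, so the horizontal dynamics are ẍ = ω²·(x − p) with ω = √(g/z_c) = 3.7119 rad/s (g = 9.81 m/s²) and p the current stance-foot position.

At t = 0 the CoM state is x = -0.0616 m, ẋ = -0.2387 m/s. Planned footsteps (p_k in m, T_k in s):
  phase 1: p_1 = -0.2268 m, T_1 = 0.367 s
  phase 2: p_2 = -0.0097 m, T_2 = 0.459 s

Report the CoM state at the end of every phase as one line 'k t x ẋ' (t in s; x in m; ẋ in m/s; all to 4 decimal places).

1 0.3670 -0.0004 0.6222
2 0.8260 0.4619 1.8574

phase 1: p=-0.2268, T=0.367, ωT=1.362267, cosh=2.080558, sinh=1.824479; start (x,ẋ)=(-0.061600, -0.238700) → end (x,ẋ)=(-0.000418, 0.622152)
phase 2: p=-0.0097, T=0.459, ωT=1.703762, cosh=2.838289, sinh=2.656291; start (x,ẋ)=(-0.000418, 0.622152) → end (x,ẋ)=(0.461866, 1.857366)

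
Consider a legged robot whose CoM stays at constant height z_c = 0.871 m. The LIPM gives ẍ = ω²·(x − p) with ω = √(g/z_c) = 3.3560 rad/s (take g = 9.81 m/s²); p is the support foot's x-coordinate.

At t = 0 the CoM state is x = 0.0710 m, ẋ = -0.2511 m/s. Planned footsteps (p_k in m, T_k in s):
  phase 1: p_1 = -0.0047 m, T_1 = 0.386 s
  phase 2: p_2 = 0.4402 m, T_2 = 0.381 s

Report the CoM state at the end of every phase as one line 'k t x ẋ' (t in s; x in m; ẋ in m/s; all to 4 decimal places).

1 0.3860 0.0175 -0.0638
2 0.7670 -0.4092 -2.4734

phase 1: p=-0.0047, T=0.386, ωT=1.295416, cosh=1.963150, sinh=1.689366; start (x,ẋ)=(0.071000, -0.251100) → end (x,ẋ)=(0.017510, -0.063765)
phase 2: p=0.4402, T=0.381, ωT=1.278636, cosh=1.935077, sinh=1.656660; start (x,ẋ)=(0.017510, -0.063765) → end (x,ẋ)=(-0.409215, -2.473441)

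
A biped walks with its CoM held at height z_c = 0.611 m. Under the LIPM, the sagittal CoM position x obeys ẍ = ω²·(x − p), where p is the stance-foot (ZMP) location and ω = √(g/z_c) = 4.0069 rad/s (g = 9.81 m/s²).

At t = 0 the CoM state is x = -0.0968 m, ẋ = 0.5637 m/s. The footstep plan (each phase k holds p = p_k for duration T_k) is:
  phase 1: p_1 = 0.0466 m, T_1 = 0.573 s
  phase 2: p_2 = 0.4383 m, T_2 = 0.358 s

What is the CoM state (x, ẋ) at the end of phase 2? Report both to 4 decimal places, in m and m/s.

phase 1: p=0.0466, T=0.573, ωT=2.295954, cosh=5.017285, sinh=4.916620; start (x,ẋ)=(-0.096800, 0.563700) → end (x,ẋ)=(0.018803, 0.003206)
phase 2: p=0.4383, T=0.358, ωT=1.434470, cosh=2.217831, sinh=1.979590; start (x,ẋ)=(0.018803, 0.003206) → end (x,ẋ)=(-0.490490, -3.320349)

x = -0.4905, ẋ = -3.3203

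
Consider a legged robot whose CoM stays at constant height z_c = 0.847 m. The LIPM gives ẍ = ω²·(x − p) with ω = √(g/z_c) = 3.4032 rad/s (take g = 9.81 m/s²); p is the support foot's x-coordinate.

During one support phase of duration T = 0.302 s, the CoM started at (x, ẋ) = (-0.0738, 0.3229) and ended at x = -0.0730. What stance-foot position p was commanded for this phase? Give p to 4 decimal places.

ωT = 3.4032·0.302 = 1.027766; cosh(ωT) = 1.576311, sinh(ωT) = 1.218506
x(T) = p + (x₀−p)·cosh(ωT) + (ẋ₀/ω)·sinh(ωT) ⇒ p·(1 − cosh) = x(T) − x₀·cosh − (ẋ₀/ω)·sinh
numerator   = -0.0730 − (-0.0738)·1.576311 − (0.3229/3.4032)·1.218506 = -0.072282
denominator = 1 − 1.576311 = -0.576311
p = -0.072282 / -0.576311 = 0.1254

p = 0.1254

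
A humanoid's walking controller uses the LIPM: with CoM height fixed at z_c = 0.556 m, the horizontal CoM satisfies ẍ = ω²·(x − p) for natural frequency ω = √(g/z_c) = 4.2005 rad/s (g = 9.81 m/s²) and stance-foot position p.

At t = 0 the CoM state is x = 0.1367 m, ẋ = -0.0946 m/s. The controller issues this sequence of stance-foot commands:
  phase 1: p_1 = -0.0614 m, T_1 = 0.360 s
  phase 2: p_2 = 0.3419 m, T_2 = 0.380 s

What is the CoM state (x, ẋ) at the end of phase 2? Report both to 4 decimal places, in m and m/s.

x = 1.2761, ẋ = 4.2261

phase 1: p=-0.0614, T=0.360, ωT=1.512180, cosh=2.378519, sinh=2.158090; start (x,ẋ)=(0.136700, -0.094600) → end (x,ẋ)=(0.361182, 1.570780)
phase 2: p=0.3419, T=0.380, ωT=1.596190, cosh=2.568432, sinh=2.365765; start (x,ẋ)=(0.361182, 1.570780) → end (x,ẋ)=(1.276104, 4.226056)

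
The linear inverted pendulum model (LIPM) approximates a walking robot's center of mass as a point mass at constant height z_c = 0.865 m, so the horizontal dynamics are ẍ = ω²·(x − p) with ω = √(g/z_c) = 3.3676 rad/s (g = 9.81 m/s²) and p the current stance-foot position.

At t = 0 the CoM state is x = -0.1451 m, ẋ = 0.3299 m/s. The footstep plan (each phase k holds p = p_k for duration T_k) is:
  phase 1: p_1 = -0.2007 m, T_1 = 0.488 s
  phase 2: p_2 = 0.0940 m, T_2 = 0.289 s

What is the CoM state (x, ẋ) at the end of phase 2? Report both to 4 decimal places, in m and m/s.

phase 1: p=-0.2007, T=0.488, ωT=1.643389, cosh=2.682996, sinh=2.489673; start (x,ẋ)=(-0.145100, 0.329900) → end (x,ẋ)=(0.192370, 1.351283)
phase 2: p=0.0940, T=0.289, ωT=0.973236, cosh=1.512177, sinh=1.134319; start (x,ẋ)=(0.192370, 1.351283) → end (x,ẋ)=(0.697910, 2.419147)

x = 0.6979, ẋ = 2.4191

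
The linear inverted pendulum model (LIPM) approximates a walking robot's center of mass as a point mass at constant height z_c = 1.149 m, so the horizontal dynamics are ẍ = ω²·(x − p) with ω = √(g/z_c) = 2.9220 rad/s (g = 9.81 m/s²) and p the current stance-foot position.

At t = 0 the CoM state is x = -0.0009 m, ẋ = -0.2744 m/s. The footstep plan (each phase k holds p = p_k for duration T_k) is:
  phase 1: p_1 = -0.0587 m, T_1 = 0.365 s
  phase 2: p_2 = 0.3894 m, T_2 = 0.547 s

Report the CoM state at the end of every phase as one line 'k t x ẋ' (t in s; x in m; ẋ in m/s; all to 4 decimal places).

1 0.3650 -0.0850 -0.2296
2 0.9120 -1.0179 -3.8781

phase 1: p=-0.0587, T=0.365, ωT=1.066530, cosh=1.624741, sinh=1.280540; start (x,ẋ)=(-0.000900, -0.274400) → end (x,ẋ)=(-0.085043, -0.229556)
phase 2: p=0.3894, T=0.547, ωT=1.598334, cosh=2.573510, sinh=2.371277; start (x,ẋ)=(-0.085043, -0.229556) → end (x,ẋ)=(-1.017876, -3.878123)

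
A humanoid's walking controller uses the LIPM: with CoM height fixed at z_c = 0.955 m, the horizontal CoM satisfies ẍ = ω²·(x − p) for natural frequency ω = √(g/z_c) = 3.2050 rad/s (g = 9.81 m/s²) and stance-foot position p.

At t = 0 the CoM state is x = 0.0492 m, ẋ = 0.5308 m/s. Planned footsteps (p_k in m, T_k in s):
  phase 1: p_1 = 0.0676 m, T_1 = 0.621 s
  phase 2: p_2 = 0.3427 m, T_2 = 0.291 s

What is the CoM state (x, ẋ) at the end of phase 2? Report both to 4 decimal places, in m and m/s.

phase 1: p=0.0676, T=0.621, ωT=1.990305, cosh=3.727210, sinh=3.590556; start (x,ẋ)=(0.049200, 0.530800) → end (x,ẋ)=(0.593674, 1.766661)
phase 2: p=0.3427, T=0.291, ωT=0.932655, cosh=1.467377, sinh=1.073870; start (x,ẋ)=(0.593674, 1.766661) → end (x,ẋ)=(1.302912, 3.456147)

x = 1.3029, ẋ = 3.4561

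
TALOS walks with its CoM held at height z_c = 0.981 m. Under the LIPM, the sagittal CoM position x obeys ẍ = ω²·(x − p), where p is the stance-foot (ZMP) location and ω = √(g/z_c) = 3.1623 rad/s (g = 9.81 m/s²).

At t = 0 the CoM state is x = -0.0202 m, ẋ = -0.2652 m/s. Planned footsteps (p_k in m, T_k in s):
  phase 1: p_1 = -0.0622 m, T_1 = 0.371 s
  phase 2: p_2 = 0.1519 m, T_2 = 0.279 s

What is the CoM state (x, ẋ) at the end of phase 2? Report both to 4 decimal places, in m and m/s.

phase 1: p=-0.0622, T=0.371, ωT=1.173213, cosh=1.770867, sinh=1.461496; start (x,ẋ)=(-0.020200, -0.265200) → end (x,ẋ)=(-0.110389, -0.275523)
phase 2: p=0.1519, T=0.279, ωT=0.882282, cosh=1.415122, sinh=1.001285; start (x,ẋ)=(-0.110389, -0.275523) → end (x,ẋ)=(-0.306510, -1.220401)

x = -0.3065, ẋ = -1.2204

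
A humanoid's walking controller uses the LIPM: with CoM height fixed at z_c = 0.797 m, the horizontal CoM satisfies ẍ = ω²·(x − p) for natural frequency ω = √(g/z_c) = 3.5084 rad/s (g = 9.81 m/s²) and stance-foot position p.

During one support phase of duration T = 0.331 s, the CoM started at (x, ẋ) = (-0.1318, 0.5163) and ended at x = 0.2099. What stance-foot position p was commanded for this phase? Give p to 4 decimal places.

ωT = 3.5084·0.331 = 1.161280; cosh(ωT) = 1.753553, sinh(ωT) = 1.440468
x(T) = p + (x₀−p)·cosh(ωT) + (ẋ₀/ω)·sinh(ωT) ⇒ p·(1 − cosh) = x(T) − x₀·cosh − (ẋ₀/ω)·sinh
numerator   = 0.2099 − (-0.1318)·1.753553 − (0.5163/3.5084)·1.440468 = 0.229037
denominator = 1 − 1.753553 = -0.753553
p = 0.229037 / -0.753553 = -0.3039

p = -0.3039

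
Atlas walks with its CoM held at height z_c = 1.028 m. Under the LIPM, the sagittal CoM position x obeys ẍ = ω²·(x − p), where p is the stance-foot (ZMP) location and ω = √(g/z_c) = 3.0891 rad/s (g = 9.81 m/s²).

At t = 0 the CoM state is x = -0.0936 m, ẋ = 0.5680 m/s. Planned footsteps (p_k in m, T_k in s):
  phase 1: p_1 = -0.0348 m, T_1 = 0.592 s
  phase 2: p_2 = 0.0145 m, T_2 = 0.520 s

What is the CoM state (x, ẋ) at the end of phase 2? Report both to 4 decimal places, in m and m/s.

x = 1.8235, ẋ = 5.6429

phase 1: p=-0.0348, T=0.592, ωT=1.828747, cosh=3.193348, sinh=3.032734; start (x,ẋ)=(-0.093600, 0.568000) → end (x,ẋ)=(0.335067, 1.262959)
phase 2: p=0.0145, T=0.520, ωT=1.606332, cosh=2.592558, sinh=2.391936; start (x,ẋ)=(0.335067, 1.262959) → end (x,ẋ)=(1.823516, 5.642941)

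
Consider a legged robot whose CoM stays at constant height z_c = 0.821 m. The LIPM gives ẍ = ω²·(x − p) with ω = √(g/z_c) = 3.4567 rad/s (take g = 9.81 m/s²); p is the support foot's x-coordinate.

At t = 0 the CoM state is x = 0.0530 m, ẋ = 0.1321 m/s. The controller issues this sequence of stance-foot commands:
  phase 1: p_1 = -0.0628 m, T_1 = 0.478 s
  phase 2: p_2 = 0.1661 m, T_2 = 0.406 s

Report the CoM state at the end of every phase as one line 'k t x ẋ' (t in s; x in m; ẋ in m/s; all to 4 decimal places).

1 0.4780 0.3465 1.3636
2 0.8840 1.3095 4.1341

phase 1: p=-0.0628, T=0.478, ωT=1.652303, cosh=2.705296, sinh=2.513688; start (x,ẋ)=(0.053000, 0.132100) → end (x,ẋ)=(0.346535, 1.363563)
phase 2: p=0.1661, T=0.406, ωT=1.403420, cosh=2.157424, sinh=1.911669; start (x,ẋ)=(0.346535, 1.363563) → end (x,ẋ)=(1.309471, 4.134113)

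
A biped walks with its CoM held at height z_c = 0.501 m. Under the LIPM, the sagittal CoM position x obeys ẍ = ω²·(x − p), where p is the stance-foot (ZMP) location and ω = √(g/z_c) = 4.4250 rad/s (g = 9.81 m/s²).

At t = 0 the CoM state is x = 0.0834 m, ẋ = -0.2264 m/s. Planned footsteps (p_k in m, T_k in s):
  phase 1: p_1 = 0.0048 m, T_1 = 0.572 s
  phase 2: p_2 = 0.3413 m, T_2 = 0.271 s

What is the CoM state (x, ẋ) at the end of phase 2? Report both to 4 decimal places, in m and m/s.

phase 1: p=0.0048, T=0.572, ωT=2.531100, cosh=6.323447, sinh=6.243876; start (x,ẋ)=(0.083400, -0.226400) → end (x,ẋ)=(0.182362, 0.740023)
phase 2: p=0.3413, T=0.271, ωT=1.199175, cosh=1.809411, sinh=1.507968; start (x,ẋ)=(0.182362, 0.740023) → end (x,ẋ)=(0.305904, 0.278452)

x = 0.3059, ẋ = 0.2785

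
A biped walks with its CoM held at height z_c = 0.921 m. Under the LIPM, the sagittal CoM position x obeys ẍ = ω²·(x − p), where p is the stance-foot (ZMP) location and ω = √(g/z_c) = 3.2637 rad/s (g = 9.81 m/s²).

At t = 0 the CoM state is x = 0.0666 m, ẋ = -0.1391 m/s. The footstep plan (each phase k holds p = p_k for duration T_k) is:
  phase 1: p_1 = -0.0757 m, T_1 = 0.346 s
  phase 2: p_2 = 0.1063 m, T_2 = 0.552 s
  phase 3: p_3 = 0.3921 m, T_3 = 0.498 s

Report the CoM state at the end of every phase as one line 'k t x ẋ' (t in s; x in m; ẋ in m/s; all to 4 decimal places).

1 0.3460 0.1084 0.4056
2 0.8980 0.4790 1.2821
3 1.3960 1.5805 4.0750

phase 1: p=-0.0757, T=0.346, ωT=1.129240, cosh=1.708292, sinh=1.385013; start (x,ẋ)=(0.066600, -0.139100) → end (x,ẋ)=(0.108360, 0.405611)
phase 2: p=0.1063, T=0.552, ωT=1.801562, cosh=3.112074, sinh=2.947033; start (x,ẋ)=(0.108360, 0.405611) → end (x,ẋ)=(0.478967, 1.282106)
phase 3: p=0.3921, T=0.498, ωT=1.625323, cosh=2.638453, sinh=2.441605; start (x,ẋ)=(0.478967, 1.282106) → end (x,ẋ)=(1.580450, 4.074991)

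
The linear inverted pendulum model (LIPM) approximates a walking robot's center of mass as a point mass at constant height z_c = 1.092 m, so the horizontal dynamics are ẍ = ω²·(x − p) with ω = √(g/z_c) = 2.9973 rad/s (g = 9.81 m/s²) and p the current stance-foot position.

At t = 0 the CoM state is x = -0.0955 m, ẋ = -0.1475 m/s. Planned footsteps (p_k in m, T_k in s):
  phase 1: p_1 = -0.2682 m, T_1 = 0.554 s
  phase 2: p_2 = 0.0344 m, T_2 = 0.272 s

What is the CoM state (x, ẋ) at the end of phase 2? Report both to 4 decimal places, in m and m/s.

phase 1: p=-0.2682, T=0.554, ωT=1.660504, cosh=2.726003, sinh=2.535960; start (x,ẋ)=(-0.095500, -0.147500) → end (x,ẋ)=(0.077784, 0.910613)
phase 2: p=0.0344, T=0.272, ωT=0.815266, cosh=1.351149, sinh=0.908627; start (x,ẋ)=(0.077784, 0.910613) → end (x,ẋ)=(0.369069, 1.348526)

x = 0.3691, ẋ = 1.3485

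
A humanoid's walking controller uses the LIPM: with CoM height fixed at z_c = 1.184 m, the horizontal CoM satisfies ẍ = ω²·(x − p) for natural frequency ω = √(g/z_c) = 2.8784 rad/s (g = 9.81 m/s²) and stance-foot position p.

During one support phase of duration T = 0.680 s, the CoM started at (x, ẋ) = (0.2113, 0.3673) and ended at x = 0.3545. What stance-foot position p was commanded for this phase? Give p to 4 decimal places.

ωT = 2.8784·0.680 = 1.957312; cosh(ωT) = 3.610754, sinh(ωT) = 3.469516
x(T) = p + (x₀−p)·cosh(ωT) + (ẋ₀/ω)·sinh(ωT) ⇒ p·(1 − cosh) = x(T) − x₀·cosh − (ẋ₀/ω)·sinh
numerator   = 0.3545 − (0.2113)·3.610754 − (0.3673/2.8784)·3.469516 = -0.851182
denominator = 1 − 3.610754 = -2.610754
p = -0.851182 / -2.610754 = 0.3260

p = 0.3260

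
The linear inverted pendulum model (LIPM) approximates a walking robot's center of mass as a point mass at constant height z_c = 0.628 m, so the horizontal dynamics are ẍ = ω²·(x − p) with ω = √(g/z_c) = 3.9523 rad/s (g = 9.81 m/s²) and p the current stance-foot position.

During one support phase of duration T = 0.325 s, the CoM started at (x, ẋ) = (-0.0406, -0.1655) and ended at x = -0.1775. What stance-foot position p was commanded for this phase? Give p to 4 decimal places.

p = 0.0304

ωT = 3.9523·0.325 = 1.284498; cosh(ωT) = 1.944821, sinh(ωT) = 1.668031
x(T) = p + (x₀−p)·cosh(ωT) + (ẋ₀/ω)·sinh(ωT) ⇒ p·(1 − cosh) = x(T) − x₀·cosh − (ẋ₀/ω)·sinh
numerator   = -0.1775 − (-0.0406)·1.944821 − (-0.1655/3.9523)·1.668031 = -0.028693
denominator = 1 − 1.944821 = -0.944821
p = -0.028693 / -0.944821 = 0.0304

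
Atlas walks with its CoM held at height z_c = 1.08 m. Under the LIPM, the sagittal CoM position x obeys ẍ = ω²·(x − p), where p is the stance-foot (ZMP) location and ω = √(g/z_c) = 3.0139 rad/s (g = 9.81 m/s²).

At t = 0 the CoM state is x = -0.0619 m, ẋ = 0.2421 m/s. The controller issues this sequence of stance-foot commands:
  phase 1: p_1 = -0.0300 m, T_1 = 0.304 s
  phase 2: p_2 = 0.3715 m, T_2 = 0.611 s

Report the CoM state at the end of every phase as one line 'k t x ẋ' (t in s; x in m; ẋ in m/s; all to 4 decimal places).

phase 1: p=-0.0300, T=0.304, ωT=0.916226, cosh=1.449932, sinh=1.049906; start (x,ẋ)=(-0.061900, 0.242100) → end (x,ẋ)=(0.008084, 0.250087)
phase 2: p=0.3715, T=0.611, ωT=1.841493, cosh=3.232263, sinh=3.073682; start (x,ẋ)=(0.008084, 0.250087) → end (x,ẋ)=(-0.548109, -2.558258)

1 0.3040 0.0081 0.2501
2 0.9150 -0.5481 -2.5583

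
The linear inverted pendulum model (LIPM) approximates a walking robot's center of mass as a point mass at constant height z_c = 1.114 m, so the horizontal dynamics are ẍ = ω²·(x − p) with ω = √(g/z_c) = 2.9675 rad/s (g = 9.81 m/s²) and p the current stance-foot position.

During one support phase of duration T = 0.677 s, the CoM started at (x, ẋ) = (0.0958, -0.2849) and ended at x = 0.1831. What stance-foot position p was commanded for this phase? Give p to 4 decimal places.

p = -0.0612

ωT = 2.9675·0.677 = 2.008997; cosh(ωT) = 3.794981, sinh(ωT) = 3.660858
x(T) = p + (x₀−p)·cosh(ωT) + (ẋ₀/ω)·sinh(ωT) ⇒ p·(1 − cosh) = x(T) − x₀·cosh − (ẋ₀/ω)·sinh
numerator   = 0.1831 − (0.0958)·3.794981 − (-0.2849/2.9675)·3.660858 = 0.171008
denominator = 1 − 3.794981 = -2.794981
p = 0.171008 / -2.794981 = -0.0612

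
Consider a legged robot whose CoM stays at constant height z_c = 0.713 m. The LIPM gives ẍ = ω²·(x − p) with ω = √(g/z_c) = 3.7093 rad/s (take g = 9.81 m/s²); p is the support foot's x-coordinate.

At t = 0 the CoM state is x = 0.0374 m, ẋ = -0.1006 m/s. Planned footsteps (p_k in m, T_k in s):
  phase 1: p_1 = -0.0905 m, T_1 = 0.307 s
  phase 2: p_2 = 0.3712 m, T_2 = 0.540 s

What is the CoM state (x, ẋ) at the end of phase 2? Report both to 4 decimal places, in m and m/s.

x = -0.2013, ẋ = -1.9172

phase 1: p=-0.0905, T=0.307, ωT=1.138755, cosh=1.721548, sinh=1.401330; start (x,ẋ)=(0.037400, -0.100600) → end (x,ẋ)=(0.091680, 0.491631)
phase 2: p=0.3712, T=0.540, ωT=2.003022, cosh=3.773173, sinh=3.638246; start (x,ẋ)=(0.091680, 0.491631) → end (x,ẋ)=(-0.201262, -1.917205)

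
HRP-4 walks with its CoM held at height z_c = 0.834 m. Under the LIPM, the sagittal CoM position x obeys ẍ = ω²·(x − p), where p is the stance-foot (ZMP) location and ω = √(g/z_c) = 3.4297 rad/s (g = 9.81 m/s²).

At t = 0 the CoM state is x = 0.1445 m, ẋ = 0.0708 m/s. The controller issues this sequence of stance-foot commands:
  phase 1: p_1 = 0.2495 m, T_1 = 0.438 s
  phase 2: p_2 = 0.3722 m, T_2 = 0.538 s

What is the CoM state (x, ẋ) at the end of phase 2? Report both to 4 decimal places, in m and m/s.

x = -1.2271, ẋ = -5.4033

phase 1: p=0.2495, T=0.438, ωT=1.502209, cosh=2.357118, sinh=2.134480; start (x,ẋ)=(0.144500, 0.070800) → end (x,ẋ)=(0.046065, -0.601782)
phase 2: p=0.3722, T=0.538, ωT=1.845179, cosh=3.243614, sinh=3.085616; start (x,ẋ)=(0.046065, -0.601782) → end (x,ẋ)=(-1.227064, -5.403348)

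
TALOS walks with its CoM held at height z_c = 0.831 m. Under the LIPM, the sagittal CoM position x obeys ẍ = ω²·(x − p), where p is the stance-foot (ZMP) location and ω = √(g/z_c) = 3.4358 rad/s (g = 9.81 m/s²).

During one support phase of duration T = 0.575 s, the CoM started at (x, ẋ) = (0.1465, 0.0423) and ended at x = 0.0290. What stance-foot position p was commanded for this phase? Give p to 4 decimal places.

ωT = 3.4358·0.575 = 1.975585; cosh(ωT) = 3.674758, sinh(ωT) = 3.536078
x(T) = p + (x₀−p)·cosh(ωT) + (ẋ₀/ω)·sinh(ωT) ⇒ p·(1 − cosh) = x(T) − x₀·cosh − (ẋ₀/ω)·sinh
numerator   = 0.0290 − (0.1465)·3.674758 − (0.0423/3.4358)·3.536078 = -0.552887
denominator = 1 − 3.674758 = -2.674758
p = -0.552887 / -2.674758 = 0.2067

p = 0.2067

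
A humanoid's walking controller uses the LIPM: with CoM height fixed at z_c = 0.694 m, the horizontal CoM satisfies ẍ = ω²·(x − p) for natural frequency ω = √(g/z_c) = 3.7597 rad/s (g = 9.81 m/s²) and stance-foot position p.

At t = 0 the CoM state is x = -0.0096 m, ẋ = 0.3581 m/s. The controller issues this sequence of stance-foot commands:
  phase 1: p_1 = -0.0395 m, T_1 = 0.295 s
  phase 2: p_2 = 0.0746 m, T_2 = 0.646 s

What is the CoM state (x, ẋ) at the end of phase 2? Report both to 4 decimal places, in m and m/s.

x = 1.5735, ẋ = 5.6805

phase 1: p=-0.0395, T=0.295, ωT=1.109112, cosh=1.680758, sinh=1.350906; start (x,ẋ)=(-0.009600, 0.358100) → end (x,ẋ)=(0.139424, 0.753741)
phase 2: p=0.0746, T=0.646, ωT=2.428766, cosh=5.716511, sinh=5.628365; start (x,ẋ)=(0.139424, 0.753741) → end (x,ẋ)=(1.573539, 5.680517)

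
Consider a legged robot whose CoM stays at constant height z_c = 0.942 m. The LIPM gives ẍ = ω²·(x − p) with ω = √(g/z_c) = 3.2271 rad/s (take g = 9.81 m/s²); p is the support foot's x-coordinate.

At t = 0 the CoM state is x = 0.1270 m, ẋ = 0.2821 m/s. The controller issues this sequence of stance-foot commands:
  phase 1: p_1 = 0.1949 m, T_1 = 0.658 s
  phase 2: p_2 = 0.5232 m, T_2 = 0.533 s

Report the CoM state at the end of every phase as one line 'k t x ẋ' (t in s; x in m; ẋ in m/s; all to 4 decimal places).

phase 1: p=0.1949, T=0.658, ωT=2.123432, cosh=4.239699, sinh=4.120078; start (x,ẋ)=(0.127000, 0.282100) → end (x,ẋ)=(0.267185, 0.293227)
phase 2: p=0.5232, T=0.533, ωT=1.720044, cosh=2.881917, sinh=2.702859; start (x,ẋ)=(0.267185, 0.293227) → end (x,ẋ)=(0.030978, -1.388008)

1 0.6580 0.2672 0.2932
2 1.1910 0.0310 -1.3880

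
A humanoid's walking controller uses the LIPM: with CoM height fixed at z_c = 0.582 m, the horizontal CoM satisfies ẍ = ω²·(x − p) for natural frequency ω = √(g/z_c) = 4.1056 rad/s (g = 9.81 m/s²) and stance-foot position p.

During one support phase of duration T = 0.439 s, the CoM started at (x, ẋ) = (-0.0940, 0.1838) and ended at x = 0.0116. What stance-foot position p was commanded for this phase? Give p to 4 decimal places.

p = -0.0815

ωT = 4.1056·0.439 = 1.802358; cosh(ωT) = 3.114421, sinh(ωT) = 2.949511
x(T) = p + (x₀−p)·cosh(ωT) + (ẋ₀/ω)·sinh(ωT) ⇒ p·(1 − cosh) = x(T) − x₀·cosh − (ẋ₀/ω)·sinh
numerator   = 0.0116 − (-0.0940)·3.114421 − (0.1838/4.1056)·2.949511 = 0.172311
denominator = 1 − 3.114421 = -2.114421
p = 0.172311 / -2.114421 = -0.0815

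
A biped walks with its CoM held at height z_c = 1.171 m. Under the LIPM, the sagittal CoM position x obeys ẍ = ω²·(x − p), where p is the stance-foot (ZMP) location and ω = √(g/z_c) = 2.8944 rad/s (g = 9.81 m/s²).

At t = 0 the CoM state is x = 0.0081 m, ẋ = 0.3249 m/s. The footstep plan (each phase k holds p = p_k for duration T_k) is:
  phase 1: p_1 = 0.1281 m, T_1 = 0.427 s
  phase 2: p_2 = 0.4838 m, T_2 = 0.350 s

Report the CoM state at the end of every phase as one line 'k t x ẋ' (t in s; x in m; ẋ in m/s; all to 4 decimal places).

phase 1: p=0.1281, T=0.427, ωT=1.235909, cosh=1.866038, sinh=1.575467; start (x,ẋ)=(0.008100, 0.324900) → end (x,ẋ)=(0.081024, 0.059072)
phase 2: p=0.4838, T=0.350, ωT=1.013040, cosh=1.558537, sinh=1.195423; start (x,ẋ)=(0.081024, 0.059072) → end (x,ẋ)=(-0.119544, -1.301554)

1 0.4270 0.0810 0.0591
2 0.7770 -0.1195 -1.3016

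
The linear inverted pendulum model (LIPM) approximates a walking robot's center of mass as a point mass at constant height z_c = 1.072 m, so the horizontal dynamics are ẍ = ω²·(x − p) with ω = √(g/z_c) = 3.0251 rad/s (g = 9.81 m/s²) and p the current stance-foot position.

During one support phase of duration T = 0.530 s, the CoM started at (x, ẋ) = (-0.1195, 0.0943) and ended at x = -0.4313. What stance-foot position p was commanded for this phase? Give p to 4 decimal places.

ωT = 3.0251·0.530 = 1.603303; cosh(ωT) = 2.585325, sinh(ωT) = 2.384094
x(T) = p + (x₀−p)·cosh(ωT) + (ẋ₀/ω)·sinh(ωT) ⇒ p·(1 − cosh) = x(T) − x₀·cosh − (ẋ₀/ω)·sinh
numerator   = -0.4313 − (-0.1195)·2.585325 − (0.0943/3.0251)·2.384094 = -0.196672
denominator = 1 − 2.585325 = -1.585325
p = -0.196672 / -1.585325 = 0.1241

p = 0.1241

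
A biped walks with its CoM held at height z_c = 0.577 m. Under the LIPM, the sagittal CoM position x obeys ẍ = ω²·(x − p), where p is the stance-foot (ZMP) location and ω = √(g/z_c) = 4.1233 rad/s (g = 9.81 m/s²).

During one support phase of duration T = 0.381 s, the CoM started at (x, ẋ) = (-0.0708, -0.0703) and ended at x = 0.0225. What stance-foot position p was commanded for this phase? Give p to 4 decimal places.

ωT = 4.1233·0.381 = 1.570977; cosh(ωT) = 2.509595, sinh(ωT) = 2.301753
x(T) = p + (x₀−p)·cosh(ωT) + (ẋ₀/ω)·sinh(ωT) ⇒ p·(1 − cosh) = x(T) − x₀·cosh − (ẋ₀/ω)·sinh
numerator   = 0.0225 − (-0.0708)·2.509595 − (-0.0703/4.1233)·2.301753 = 0.239423
denominator = 1 − 2.509595 = -1.509595
p = 0.239423 / -1.509595 = -0.1586

p = -0.1586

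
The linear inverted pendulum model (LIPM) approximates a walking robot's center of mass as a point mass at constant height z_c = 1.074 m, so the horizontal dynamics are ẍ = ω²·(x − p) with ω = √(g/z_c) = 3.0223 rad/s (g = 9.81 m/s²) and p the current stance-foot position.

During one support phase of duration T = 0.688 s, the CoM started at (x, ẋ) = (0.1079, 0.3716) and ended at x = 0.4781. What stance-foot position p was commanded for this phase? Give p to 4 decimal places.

p = 0.1451

ωT = 3.0223·0.688 = 2.079342; cosh(ωT) = 4.062110, sinh(ωT) = 3.937097
x(T) = p + (x₀−p)·cosh(ωT) + (ẋ₀/ω)·sinh(ωT) ⇒ p·(1 − cosh) = x(T) − x₀·cosh − (ẋ₀/ω)·sinh
numerator   = 0.4781 − (0.1079)·4.062110 − (0.3716/3.0223)·3.937097 = -0.444278
denominator = 1 − 4.062110 = -3.062110
p = -0.444278 / -3.062110 = 0.1451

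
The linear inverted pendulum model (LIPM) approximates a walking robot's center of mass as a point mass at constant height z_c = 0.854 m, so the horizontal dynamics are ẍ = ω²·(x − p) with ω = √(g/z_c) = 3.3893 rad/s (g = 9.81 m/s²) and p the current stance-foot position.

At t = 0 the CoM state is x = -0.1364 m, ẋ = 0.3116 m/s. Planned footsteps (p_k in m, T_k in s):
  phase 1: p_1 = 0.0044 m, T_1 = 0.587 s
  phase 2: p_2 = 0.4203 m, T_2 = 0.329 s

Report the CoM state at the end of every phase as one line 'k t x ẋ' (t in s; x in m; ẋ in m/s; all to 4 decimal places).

phase 1: p=0.0044, T=0.587, ωT=1.989519, cosh=3.724389, sinh=3.587628; start (x,ẋ)=(-0.136400, 0.311600) → end (x,ẋ)=(-0.190160, -0.551545)
phase 2: p=0.4203, T=0.329, ωT=1.115080, cosh=1.688850, sinh=1.360961; start (x,ẋ)=(-0.190160, -0.551545) → end (x,ẋ)=(-0.832147, -3.747350)

1 0.5870 -0.1902 -0.5515
2 0.9160 -0.8321 -3.7474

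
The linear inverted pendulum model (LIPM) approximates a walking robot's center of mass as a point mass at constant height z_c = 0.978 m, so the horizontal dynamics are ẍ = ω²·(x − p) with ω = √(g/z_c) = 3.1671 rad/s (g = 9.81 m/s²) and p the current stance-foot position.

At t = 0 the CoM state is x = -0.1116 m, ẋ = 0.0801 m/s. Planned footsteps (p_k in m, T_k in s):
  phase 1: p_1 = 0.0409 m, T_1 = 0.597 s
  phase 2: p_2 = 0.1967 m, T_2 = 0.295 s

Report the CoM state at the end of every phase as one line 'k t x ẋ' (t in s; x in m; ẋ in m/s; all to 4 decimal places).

1 0.5970 -0.3939 -1.2919
2 0.8920 -1.1100 -3.9110

phase 1: p=0.0409, T=0.597, ωT=1.890759, cosh=3.387675, sinh=3.236718; start (x,ẋ)=(-0.111600, 0.080100) → end (x,ẋ)=(-0.393860, -1.291926)
phase 2: p=0.1967, T=0.295, ωT=0.934294, cosh=1.469140, sinh=1.076277; start (x,ẋ)=(-0.393860, -1.291926) → end (x,ẋ)=(-1.109951, -3.911048)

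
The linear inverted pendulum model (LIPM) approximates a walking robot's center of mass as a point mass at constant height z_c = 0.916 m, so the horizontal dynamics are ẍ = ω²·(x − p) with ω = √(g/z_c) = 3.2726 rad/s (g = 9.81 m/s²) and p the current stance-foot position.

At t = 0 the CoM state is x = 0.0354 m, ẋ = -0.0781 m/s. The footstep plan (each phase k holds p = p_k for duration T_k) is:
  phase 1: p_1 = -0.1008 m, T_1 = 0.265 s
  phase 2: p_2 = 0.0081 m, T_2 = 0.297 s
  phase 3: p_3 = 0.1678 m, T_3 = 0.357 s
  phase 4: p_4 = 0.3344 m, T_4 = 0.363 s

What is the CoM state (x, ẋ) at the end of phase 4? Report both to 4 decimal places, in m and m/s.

x = 1.3950, ẋ = 3.6916

phase 1: p=-0.1008, T=0.265, ωT=0.867239, cosh=1.400220, sinh=0.980110; start (x,ẋ)=(0.035400, -0.078100) → end (x,ẋ)=(0.066520, 0.327505)
phase 2: p=0.0081, T=0.297, ωT=0.971962, cosh=1.510733, sinh=1.132393; start (x,ẋ)=(0.066520, 0.327505) → end (x,ẋ)=(0.209681, 0.711269)
phase 3: p=0.1678, T=0.357, ωT=1.168318, cosh=1.763734, sinh=1.452845; start (x,ẋ)=(0.209681, 0.711269) → end (x,ẋ)=(0.557429, 1.453616)
phase 4: p=0.3344, T=0.363, ωT=1.187954, cosh=1.792603, sinh=1.487759; start (x,ẋ)=(0.557429, 1.453616) → end (x,ẋ)=(1.395032, 3.691649)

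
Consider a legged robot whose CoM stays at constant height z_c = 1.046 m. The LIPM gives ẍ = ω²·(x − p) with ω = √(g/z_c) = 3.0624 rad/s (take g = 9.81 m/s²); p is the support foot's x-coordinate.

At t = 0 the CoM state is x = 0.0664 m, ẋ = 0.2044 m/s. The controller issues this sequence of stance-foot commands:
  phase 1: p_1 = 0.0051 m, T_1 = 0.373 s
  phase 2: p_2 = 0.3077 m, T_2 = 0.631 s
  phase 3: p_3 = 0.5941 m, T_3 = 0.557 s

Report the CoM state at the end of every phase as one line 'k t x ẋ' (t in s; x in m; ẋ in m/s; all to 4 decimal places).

phase 1: p=0.0051, T=0.373, ωT=1.142275, cosh=1.726491, sinh=1.407399; start (x,ẋ)=(0.066400, 0.204400) → end (x,ẋ)=(0.204871, 0.617099)
phase 2: p=0.3077, T=0.631, ωT=1.932374, cosh=3.525346, sinh=3.380542; start (x,ẋ)=(0.204871, 0.617099) → end (x,ẋ)=(0.626399, 1.110941)
phase 3: p=0.5941, T=0.557, ωT=1.705757, cosh=2.843593, sinh=2.661958; start (x,ẋ)=(0.626399, 1.110941) → end (x,ẋ)=(1.651618, 3.422364)

1 0.3730 0.2049 0.6171
2 1.0040 0.6264 1.1109
3 1.5610 1.6516 3.4224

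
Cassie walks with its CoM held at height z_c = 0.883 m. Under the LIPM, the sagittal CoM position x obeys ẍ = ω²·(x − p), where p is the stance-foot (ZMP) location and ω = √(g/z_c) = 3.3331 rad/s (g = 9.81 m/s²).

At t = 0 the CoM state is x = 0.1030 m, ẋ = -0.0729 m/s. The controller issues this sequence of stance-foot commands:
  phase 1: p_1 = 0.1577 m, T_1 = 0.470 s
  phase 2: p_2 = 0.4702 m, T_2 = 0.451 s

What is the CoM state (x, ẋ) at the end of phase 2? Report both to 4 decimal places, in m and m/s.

phase 1: p=0.1577, T=0.470, ωT=1.566557, cosh=2.499445, sinh=2.290682; start (x,ẋ)=(0.103000, -0.072900) → end (x,ẋ)=(-0.029120, -0.599848)
phase 2: p=0.4702, T=0.451, ωT=1.503228, cosh=2.359295, sinh=2.136884; start (x,ẋ)=(-0.029120, -0.599848) → end (x,ẋ)=(-1.092413, -4.971603)

x = -1.0924, ẋ = -4.9716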